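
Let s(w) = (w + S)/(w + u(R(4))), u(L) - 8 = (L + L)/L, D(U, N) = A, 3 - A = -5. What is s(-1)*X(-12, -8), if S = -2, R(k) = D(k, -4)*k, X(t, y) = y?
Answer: 8/3 ≈ 2.6667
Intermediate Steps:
A = 8 (A = 3 - 1*(-5) = 3 + 5 = 8)
D(U, N) = 8
R(k) = 8*k
u(L) = 10 (u(L) = 8 + (L + L)/L = 8 + (2*L)/L = 8 + 2 = 10)
s(w) = (-2 + w)/(10 + w) (s(w) = (w - 2)/(w + 10) = (-2 + w)/(10 + w))
s(-1)*X(-12, -8) = ((-2 - 1)/(10 - 1))*(-8) = (-3/9)*(-8) = ((⅑)*(-3))*(-8) = -⅓*(-8) = 8/3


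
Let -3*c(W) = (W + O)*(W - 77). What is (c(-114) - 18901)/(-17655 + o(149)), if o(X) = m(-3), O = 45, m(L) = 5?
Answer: 11647/8825 ≈ 1.3198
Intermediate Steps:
o(X) = 5
c(W) = -(-77 + W)*(45 + W)/3 (c(W) = -(W + 45)*(W - 77)/3 = -(45 + W)*(-77 + W)/3 = -(-77 + W)*(45 + W)/3)
(c(-114) - 18901)/(-17655 + o(149)) = ((1155 - ⅓*(-114)² + (32/3)*(-114)) - 18901)/(-17655 + 5) = ((1155 - ⅓*12996 - 1216) - 18901)/(-17650) = ((1155 - 4332 - 1216) - 18901)*(-1/17650) = (-4393 - 18901)*(-1/17650) = -23294*(-1/17650) = 11647/8825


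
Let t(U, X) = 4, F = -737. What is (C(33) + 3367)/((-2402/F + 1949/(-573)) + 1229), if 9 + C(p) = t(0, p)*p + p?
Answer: 1487766423/518947862 ≈ 2.8669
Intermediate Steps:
C(p) = -9 + 5*p (C(p) = -9 + (4*p + p) = -9 + 5*p)
(C(33) + 3367)/((-2402/F + 1949/(-573)) + 1229) = ((-9 + 5*33) + 3367)/((-2402/(-737) + 1949/(-573)) + 1229) = ((-9 + 165) + 3367)/((-2402*(-1/737) + 1949*(-1/573)) + 1229) = (156 + 3367)/((2402/737 - 1949/573) + 1229) = 3523/(-60067/422301 + 1229) = 3523/(518947862/422301) = 3523*(422301/518947862) = 1487766423/518947862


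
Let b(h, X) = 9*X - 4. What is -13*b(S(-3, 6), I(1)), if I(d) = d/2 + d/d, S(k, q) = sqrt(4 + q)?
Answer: -247/2 ≈ -123.50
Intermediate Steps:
I(d) = 1 + d/2 (I(d) = d*(1/2) + 1 = d/2 + 1 = 1 + d/2)
b(h, X) = -4 + 9*X
-13*b(S(-3, 6), I(1)) = -13*(-4 + 9*(1 + (1/2)*1)) = -13*(-4 + 9*(1 + 1/2)) = -13*(-4 + 9*(3/2)) = -13*(-4 + 27/2) = -13*19/2 = -247/2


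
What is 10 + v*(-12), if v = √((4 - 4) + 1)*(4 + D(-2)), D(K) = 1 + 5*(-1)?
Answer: 10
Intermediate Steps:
D(K) = -4 (D(K) = 1 - 5 = -4)
v = 0 (v = √((4 - 4) + 1)*(4 - 4) = √(0 + 1)*0 = √1*0 = 1*0 = 0)
10 + v*(-12) = 10 + 0*(-12) = 10 + 0 = 10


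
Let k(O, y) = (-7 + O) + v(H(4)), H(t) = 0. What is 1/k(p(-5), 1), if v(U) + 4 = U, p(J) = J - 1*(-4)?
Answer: -1/12 ≈ -0.083333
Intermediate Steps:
p(J) = 4 + J (p(J) = J + 4 = 4 + J)
v(U) = -4 + U
k(O, y) = -11 + O (k(O, y) = (-7 + O) + (-4 + 0) = (-7 + O) - 4 = -11 + O)
1/k(p(-5), 1) = 1/(-11 + (4 - 5)) = 1/(-11 - 1) = 1/(-12) = -1/12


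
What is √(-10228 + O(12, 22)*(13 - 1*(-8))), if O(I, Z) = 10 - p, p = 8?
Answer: I*√10186 ≈ 100.93*I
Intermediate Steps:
O(I, Z) = 2 (O(I, Z) = 10 - 1*8 = 10 - 8 = 2)
√(-10228 + O(12, 22)*(13 - 1*(-8))) = √(-10228 + 2*(13 - 1*(-8))) = √(-10228 + 2*(13 + 8)) = √(-10228 + 2*21) = √(-10228 + 42) = √(-10186) = I*√10186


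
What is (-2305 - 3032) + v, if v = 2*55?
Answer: -5227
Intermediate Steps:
v = 110
(-2305 - 3032) + v = (-2305 - 3032) + 110 = -5337 + 110 = -5227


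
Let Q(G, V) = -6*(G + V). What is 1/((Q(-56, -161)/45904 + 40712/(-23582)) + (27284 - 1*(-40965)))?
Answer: 270627032/18469564771997 ≈ 1.4653e-5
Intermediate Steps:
Q(G, V) = -6*G - 6*V
1/((Q(-56, -161)/45904 + 40712/(-23582)) + (27284 - 1*(-40965))) = 1/(((-6*(-56) - 6*(-161))/45904 + 40712/(-23582)) + (27284 - 1*(-40965))) = 1/(((336 + 966)*(1/45904) + 40712*(-1/23582)) + (27284 + 40965)) = 1/((1302*(1/45904) - 20356/11791) + 68249) = 1/((651/22952 - 20356/11791) + 68249) = 1/(-459534971/270627032 + 68249) = 1/(18469564771997/270627032) = 270627032/18469564771997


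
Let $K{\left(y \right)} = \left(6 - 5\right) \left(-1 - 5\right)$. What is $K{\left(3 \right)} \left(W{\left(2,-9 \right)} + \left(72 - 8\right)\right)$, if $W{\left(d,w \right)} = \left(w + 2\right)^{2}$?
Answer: $-678$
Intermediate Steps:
$K{\left(y \right)} = -6$ ($K{\left(y \right)} = 1 \left(-6\right) = -6$)
$W{\left(d,w \right)} = \left(2 + w\right)^{2}$
$K{\left(3 \right)} \left(W{\left(2,-9 \right)} + \left(72 - 8\right)\right) = - 6 \left(\left(2 - 9\right)^{2} + \left(72 - 8\right)\right) = - 6 \left(\left(-7\right)^{2} + 64\right) = - 6 \left(49 + 64\right) = \left(-6\right) 113 = -678$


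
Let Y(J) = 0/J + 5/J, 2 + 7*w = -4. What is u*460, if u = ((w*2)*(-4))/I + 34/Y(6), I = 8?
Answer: 134136/7 ≈ 19162.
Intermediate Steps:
w = -6/7 (w = -2/7 + (⅐)*(-4) = -2/7 - 4/7 = -6/7 ≈ -0.85714)
Y(J) = 5/J (Y(J) = 0 + 5/J = 5/J)
u = 1458/35 (u = (-6/7*2*(-4))/8 + 34/((5/6)) = -12/7*(-4)*(⅛) + 34/((5*(⅙))) = (48/7)*(⅛) + 34/(⅚) = 6/7 + 34*(6/5) = 6/7 + 204/5 = 1458/35 ≈ 41.657)
u*460 = (1458/35)*460 = 134136/7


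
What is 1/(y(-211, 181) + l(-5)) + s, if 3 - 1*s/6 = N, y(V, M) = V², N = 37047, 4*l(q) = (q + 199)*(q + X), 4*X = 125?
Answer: -81427083184/366353 ≈ -2.2226e+5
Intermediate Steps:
X = 125/4 (X = (¼)*125 = 125/4 ≈ 31.250)
l(q) = (199 + q)*(125/4 + q)/4 (l(q) = ((q + 199)*(q + 125/4))/4 = ((199 + q)*(125/4 + q))/4 = (199 + q)*(125/4 + q)/4)
s = -222264 (s = 18 - 6*37047 = 18 - 222282 = -222264)
1/(y(-211, 181) + l(-5)) + s = 1/((-211)² + (24875/16 + (¼)*(-5)² + (921/16)*(-5))) - 222264 = 1/(44521 + (24875/16 + (¼)*25 - 4605/16)) - 222264 = 1/(44521 + (24875/16 + 25/4 - 4605/16)) - 222264 = 1/(44521 + 10185/8) - 222264 = 1/(366353/8) - 222264 = 8/366353 - 222264 = -81427083184/366353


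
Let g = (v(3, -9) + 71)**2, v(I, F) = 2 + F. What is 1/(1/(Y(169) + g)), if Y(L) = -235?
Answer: 3861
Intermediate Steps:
g = 4096 (g = ((2 - 9) + 71)**2 = (-7 + 71)**2 = 64**2 = 4096)
1/(1/(Y(169) + g)) = 1/(1/(-235 + 4096)) = 1/(1/3861) = 3861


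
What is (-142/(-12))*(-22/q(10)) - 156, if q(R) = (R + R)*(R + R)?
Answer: -187981/1200 ≈ -156.65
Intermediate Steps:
q(R) = 4*R² (q(R) = (2*R)*(2*R) = 4*R²)
(-142/(-12))*(-22/q(10)) - 156 = (-142/(-12))*(-22/(4*10²)) - 156 = (-142*(-1/12))*(-22/(4*100)) - 156 = 71*(-22/400)/6 - 156 = 71*(-22*1/400)/6 - 156 = (71/6)*(-11/200) - 156 = -781/1200 - 156 = -187981/1200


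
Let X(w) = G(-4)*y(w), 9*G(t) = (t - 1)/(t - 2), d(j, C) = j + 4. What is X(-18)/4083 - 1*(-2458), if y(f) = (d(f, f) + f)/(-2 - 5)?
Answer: 1896806726/771687 ≈ 2458.0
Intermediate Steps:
d(j, C) = 4 + j
G(t) = (-1 + t)/(9*(-2 + t)) (G(t) = ((t - 1)/(t - 2))/9 = ((-1 + t)/(-2 + t))/9 = (-1 + t)/(9*(-2 + t)))
y(f) = -4/7 - 2*f/7 (y(f) = ((4 + f) + f)/(-2 - 5) = (4 + 2*f)/(-7) = (4 + 2*f)*(-1/7) = -4/7 - 2*f/7)
X(w) = -10/189 - 5*w/189 (X(w) = ((-1 - 4)/(9*(-2 - 4)))*(-4/7 - 2*w/7) = ((1/9)*(-5)/(-6))*(-4/7 - 2*w/7) = ((1/9)*(-1/6)*(-5))*(-4/7 - 2*w/7) = 5*(-4/7 - 2*w/7)/54 = -10/189 - 5*w/189)
X(-18)/4083 - 1*(-2458) = (-10/189 - 5/189*(-18))/4083 - 1*(-2458) = (-10/189 + 10/21)*(1/4083) + 2458 = (80/189)*(1/4083) + 2458 = 80/771687 + 2458 = 1896806726/771687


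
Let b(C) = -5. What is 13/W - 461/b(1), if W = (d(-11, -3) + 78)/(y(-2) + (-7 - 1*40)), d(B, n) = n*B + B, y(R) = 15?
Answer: 2201/25 ≈ 88.040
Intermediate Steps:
d(B, n) = B + B*n (d(B, n) = B*n + B = B + B*n)
W = -25/8 (W = (-11*(1 - 3) + 78)/(15 + (-7 - 1*40)) = (-11*(-2) + 78)/(15 + (-7 - 40)) = (22 + 78)/(15 - 47) = 100/(-32) = 100*(-1/32) = -25/8 ≈ -3.1250)
13/W - 461/b(1) = 13/(-25/8) - 461/(-5) = 13*(-8/25) - 461*(-⅕) = -104/25 + 461/5 = 2201/25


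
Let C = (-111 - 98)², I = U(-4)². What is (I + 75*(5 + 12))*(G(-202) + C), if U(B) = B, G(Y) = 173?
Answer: 56615514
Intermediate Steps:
I = 16 (I = (-4)² = 16)
C = 43681 (C = (-209)² = 43681)
(I + 75*(5 + 12))*(G(-202) + C) = (16 + 75*(5 + 12))*(173 + 43681) = (16 + 75*17)*43854 = (16 + 1275)*43854 = 1291*43854 = 56615514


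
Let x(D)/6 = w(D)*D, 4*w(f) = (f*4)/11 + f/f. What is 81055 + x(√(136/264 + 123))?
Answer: 9815807/121 + √33627/11 ≈ 81139.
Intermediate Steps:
w(f) = ¼ + f/11 (w(f) = ((f*4)/11 + f/f)/4 = ((4*f)*(1/11) + 1)/4 = (4*f/11 + 1)/4 = (1 + 4*f/11)/4 = ¼ + f/11)
x(D) = 6*D*(¼ + D/11) (x(D) = 6*((¼ + D/11)*D) = 6*(D*(¼ + D/11)) = 6*D*(¼ + D/11))
81055 + x(√(136/264 + 123)) = 81055 + 3*√(136/264 + 123)*(11 + 4*√(136/264 + 123))/22 = 81055 + 3*√(136*(1/264) + 123)*(11 + 4*√(136*(1/264) + 123))/22 = 81055 + 3*√(17/33 + 123)*(11 + 4*√(17/33 + 123))/22 = 81055 + 3*√(4076/33)*(11 + 4*√(4076/33))/22 = 81055 + 3*(2*√33627/33)*(11 + 4*(2*√33627/33))/22 = 81055 + 3*(2*√33627/33)*(11 + 8*√33627/33)/22 = 81055 + √33627*(11 + 8*√33627/33)/121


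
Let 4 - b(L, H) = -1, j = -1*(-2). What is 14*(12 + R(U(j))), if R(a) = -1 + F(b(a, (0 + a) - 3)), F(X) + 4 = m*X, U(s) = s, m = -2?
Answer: -42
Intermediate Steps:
j = 2
b(L, H) = 5 (b(L, H) = 4 - 1*(-1) = 4 + 1 = 5)
F(X) = -4 - 2*X
R(a) = -15 (R(a) = -1 + (-4 - 2*5) = -1 + (-4 - 10) = -1 - 14 = -15)
14*(12 + R(U(j))) = 14*(12 - 15) = 14*(-3) = -42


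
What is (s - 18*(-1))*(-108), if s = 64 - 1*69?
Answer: -1404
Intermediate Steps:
s = -5 (s = 64 - 69 = -5)
(s - 18*(-1))*(-108) = (-5 - 18*(-1))*(-108) = (-5 + 18)*(-108) = 13*(-108) = -1404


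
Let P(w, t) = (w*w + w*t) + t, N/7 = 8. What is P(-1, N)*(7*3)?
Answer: 21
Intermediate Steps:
N = 56 (N = 7*8 = 56)
P(w, t) = t + w**2 + t*w (P(w, t) = (w**2 + t*w) + t = t + w**2 + t*w)
P(-1, N)*(7*3) = (56 + (-1)**2 + 56*(-1))*(7*3) = (56 + 1 - 56)*21 = 1*21 = 21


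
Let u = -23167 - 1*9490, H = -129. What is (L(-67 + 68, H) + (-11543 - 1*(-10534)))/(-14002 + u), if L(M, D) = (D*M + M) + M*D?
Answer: 422/15553 ≈ 0.027133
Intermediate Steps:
L(M, D) = M + 2*D*M (L(M, D) = (M + D*M) + D*M = M + 2*D*M)
u = -32657 (u = -23167 - 9490 = -32657)
(L(-67 + 68, H) + (-11543 - 1*(-10534)))/(-14002 + u) = ((-67 + 68)*(1 + 2*(-129)) + (-11543 - 1*(-10534)))/(-14002 - 32657) = (1*(1 - 258) + (-11543 + 10534))/(-46659) = (1*(-257) - 1009)*(-1/46659) = (-257 - 1009)*(-1/46659) = -1266*(-1/46659) = 422/15553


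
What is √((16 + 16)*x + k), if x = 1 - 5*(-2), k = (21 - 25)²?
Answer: 4*√23 ≈ 19.183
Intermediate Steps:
k = 16 (k = (-4)² = 16)
x = 11 (x = 1 + 10 = 11)
√((16 + 16)*x + k) = √((16 + 16)*11 + 16) = √(32*11 + 16) = √(352 + 16) = √368 = 4*√23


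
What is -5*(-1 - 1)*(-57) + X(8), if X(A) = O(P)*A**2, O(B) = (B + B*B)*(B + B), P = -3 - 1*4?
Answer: -38202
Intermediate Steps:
P = -7 (P = -3 - 4 = -7)
O(B) = 2*B*(B + B**2) (O(B) = (B + B**2)*(2*B) = 2*B*(B + B**2))
X(A) = -588*A**2 (X(A) = (2*(-7)**2*(1 - 7))*A**2 = (2*49*(-6))*A**2 = -588*A**2)
-5*(-1 - 1)*(-57) + X(8) = -5*(-1 - 1)*(-57) - 588*8**2 = -5*(-2)*(-57) - 588*64 = 10*(-57) - 37632 = -570 - 37632 = -38202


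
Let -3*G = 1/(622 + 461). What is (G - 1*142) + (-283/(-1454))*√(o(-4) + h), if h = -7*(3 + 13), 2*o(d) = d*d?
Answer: -461359/3249 + 283*I*√26/727 ≈ -142.0 + 1.9849*I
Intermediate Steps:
o(d) = d²/2 (o(d) = (d*d)/2 = d²/2)
G = -1/3249 (G = -1/(3*(622 + 461)) = -⅓/1083 = -⅓*1/1083 = -1/3249 ≈ -0.00030779)
h = -112 (h = -7*16 = -112)
(G - 1*142) + (-283/(-1454))*√(o(-4) + h) = (-1/3249 - 1*142) + (-283/(-1454))*√((½)*(-4)² - 112) = (-1/3249 - 142) + (-283*(-1/1454))*√((½)*16 - 112) = -461359/3249 + 283*√(8 - 112)/1454 = -461359/3249 + 283*√(-104)/1454 = -461359/3249 + 283*(2*I*√26)/1454 = -461359/3249 + 283*I*√26/727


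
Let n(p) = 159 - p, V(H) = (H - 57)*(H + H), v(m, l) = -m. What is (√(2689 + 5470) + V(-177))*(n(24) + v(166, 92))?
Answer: -2567916 - 31*√8159 ≈ -2.5707e+6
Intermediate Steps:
V(H) = 2*H*(-57 + H) (V(H) = (-57 + H)*(2*H) = 2*H*(-57 + H))
(√(2689 + 5470) + V(-177))*(n(24) + v(166, 92)) = (√(2689 + 5470) + 2*(-177)*(-57 - 177))*((159 - 1*24) - 1*166) = (√8159 + 2*(-177)*(-234))*((159 - 24) - 166) = (√8159 + 82836)*(135 - 166) = (82836 + √8159)*(-31) = -2567916 - 31*√8159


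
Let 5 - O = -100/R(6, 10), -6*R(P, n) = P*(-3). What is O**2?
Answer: 13225/9 ≈ 1469.4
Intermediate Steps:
R(P, n) = P/2 (R(P, n) = -P*(-3)/6 = -(-1)*P/2 = P/2)
O = 115/3 (O = 5 - (-100)/((1/2)*6) = 5 - (-100)/3 = 5 - 1*(-100/3) = 5 + 100/3 = 115/3 ≈ 38.333)
O**2 = (115/3)**2 = 13225/9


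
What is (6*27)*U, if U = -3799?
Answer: -615438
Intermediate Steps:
(6*27)*U = (6*27)*(-3799) = 162*(-3799) = -615438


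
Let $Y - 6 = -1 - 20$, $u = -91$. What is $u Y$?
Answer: $1365$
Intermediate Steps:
$Y = -15$ ($Y = 6 - 21 = -15$)
$u Y = \left(-91\right) \left(-15\right) = 1365$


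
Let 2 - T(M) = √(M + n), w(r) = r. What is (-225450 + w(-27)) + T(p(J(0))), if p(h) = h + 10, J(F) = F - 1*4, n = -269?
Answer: -225475 - I*√263 ≈ -2.2548e+5 - 16.217*I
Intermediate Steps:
J(F) = -4 + F (J(F) = F - 4 = -4 + F)
p(h) = 10 + h
T(M) = 2 - √(-269 + M) (T(M) = 2 - √(M - 269) = 2 - √(-269 + M))
(-225450 + w(-27)) + T(p(J(0))) = (-225450 - 27) + (2 - √(-269 + (10 + (-4 + 0)))) = -225477 + (2 - √(-269 + (10 - 4))) = -225477 + (2 - √(-269 + 6)) = -225477 + (2 - √(-263)) = -225477 + (2 - I*√263) = -225475 - I*√263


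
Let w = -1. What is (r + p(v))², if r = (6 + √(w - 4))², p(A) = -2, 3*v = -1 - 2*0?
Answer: 121 + 696*I*√5 ≈ 121.0 + 1556.3*I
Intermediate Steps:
v = -⅓ (v = (-1 - 2*0)/3 = (-1 + 0)/3 = (⅓)*(-1) = -⅓ ≈ -0.33333)
r = (6 + I*√5)² (r = (6 + √(-1 - 4))² = (6 + √(-5))² = (6 + I*√5)² ≈ 31.0 + 26.833*I)
(r + p(v))² = ((6 + I*√5)² - 2)² = (-2 + (6 + I*√5)²)²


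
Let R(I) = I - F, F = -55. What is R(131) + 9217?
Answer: 9403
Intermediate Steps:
R(I) = 55 + I (R(I) = I - 1*(-55) = I + 55 = 55 + I)
R(131) + 9217 = (55 + 131) + 9217 = 186 + 9217 = 9403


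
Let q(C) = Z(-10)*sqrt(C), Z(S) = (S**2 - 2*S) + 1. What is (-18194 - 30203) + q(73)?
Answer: -48397 + 121*sqrt(73) ≈ -47363.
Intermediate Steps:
Z(S) = 1 + S**2 - 2*S
q(C) = 121*sqrt(C) (q(C) = (1 + (-10)**2 - 2*(-10))*sqrt(C) = (1 + 100 + 20)*sqrt(C) = 121*sqrt(C))
(-18194 - 30203) + q(73) = (-18194 - 30203) + 121*sqrt(73) = -48397 + 121*sqrt(73)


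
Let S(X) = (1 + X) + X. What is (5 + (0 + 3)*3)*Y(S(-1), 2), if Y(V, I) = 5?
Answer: 70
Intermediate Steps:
S(X) = 1 + 2*X
(5 + (0 + 3)*3)*Y(S(-1), 2) = (5 + (0 + 3)*3)*5 = (5 + 3*3)*5 = (5 + 9)*5 = 14*5 = 70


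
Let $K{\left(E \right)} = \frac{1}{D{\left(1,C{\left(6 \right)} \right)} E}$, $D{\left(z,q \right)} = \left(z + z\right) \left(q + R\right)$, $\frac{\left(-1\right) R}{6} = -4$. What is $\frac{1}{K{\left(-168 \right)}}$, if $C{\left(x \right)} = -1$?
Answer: $-7728$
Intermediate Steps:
$R = 24$ ($R = \left(-6\right) \left(-4\right) = 24$)
$D{\left(z,q \right)} = 2 z \left(24 + q\right)$ ($D{\left(z,q \right)} = \left(z + z\right) \left(q + 24\right) = 2 z \left(24 + q\right)$)
$K{\left(E \right)} = \frac{1}{46 E}$ ($K{\left(E \right)} = \frac{1}{2 \cdot 1 \left(24 - 1\right) E} = \frac{1}{2 \cdot 1 \cdot 23 E} = \frac{1}{46 E}$)
$\frac{1}{K{\left(-168 \right)}} = \frac{1}{\frac{1}{46} \frac{1}{-168}} = \frac{1}{\frac{1}{46} \left(- \frac{1}{168}\right)} = \frac{1}{- \frac{1}{7728}} = -7728$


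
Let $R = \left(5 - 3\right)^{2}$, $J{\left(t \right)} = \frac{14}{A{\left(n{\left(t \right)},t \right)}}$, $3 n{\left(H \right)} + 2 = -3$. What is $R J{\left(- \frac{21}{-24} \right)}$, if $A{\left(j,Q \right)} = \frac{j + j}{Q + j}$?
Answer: $\frac{133}{10} \approx 13.3$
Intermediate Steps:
$n{\left(H \right)} = - \frac{5}{3}$ ($n{\left(H \right)} = - \frac{2}{3} + \frac{1}{3} \left(-3\right) = - \frac{2}{3} - 1 = - \frac{5}{3}$)
$A{\left(j,Q \right)} = \frac{2 j}{Q + j}$
$J{\left(t \right)} = 7 - \frac{21 t}{5}$ ($J{\left(t \right)} = \frac{14}{2 \left(- \frac{5}{3}\right) \frac{1}{t - \frac{5}{3}}} = \frac{14}{2 \left(- \frac{5}{3}\right) \frac{1}{- \frac{5}{3} + t}} = \frac{14}{\left(- \frac{10}{3}\right) \frac{1}{- \frac{5}{3} + t}} = 14 \left(\frac{1}{2} - \frac{3 t}{10}\right) = 7 - \frac{21 t}{5}$)
$R = 4$ ($R = 2^{2} = 4$)
$R J{\left(- \frac{21}{-24} \right)} = 4 \left(7 - \frac{21 \left(- \frac{21}{-24}\right)}{5}\right) = 4 \left(7 - \frac{21 \left(\left(-21\right) \left(- \frac{1}{24}\right)\right)}{5}\right) = 4 \left(7 - \frac{147}{40}\right) = 4 \cdot \frac{133}{40} = \frac{133}{10}$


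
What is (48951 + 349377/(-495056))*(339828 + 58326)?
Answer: 4824260190460683/247528 ≈ 1.9490e+10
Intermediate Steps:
(48951 + 349377/(-495056))*(339828 + 58326) = (48951 + 349377*(-1/495056))*398154 = (48951 - 349377/495056)*398154 = (24233136879/495056)*398154 = 4824260190460683/247528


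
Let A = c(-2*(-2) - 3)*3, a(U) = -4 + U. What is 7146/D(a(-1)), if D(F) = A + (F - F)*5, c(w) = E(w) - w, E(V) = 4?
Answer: 794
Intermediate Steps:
c(w) = 4 - w
A = 9 (A = (4 - (-2*(-2) - 3))*3 = (4 - (4 - 3))*3 = (4 - 1*1)*3 = (4 - 1)*3 = 3*3 = 9)
D(F) = 9 (D(F) = 9 + (F - F)*5 = 9 + 0*5 = 9 + 0 = 9)
7146/D(a(-1)) = 7146/9 = 7146*(⅑) = 794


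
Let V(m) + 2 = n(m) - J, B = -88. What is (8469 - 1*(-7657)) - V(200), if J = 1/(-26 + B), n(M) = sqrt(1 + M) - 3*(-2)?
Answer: 1837907/114 - sqrt(201) ≈ 16108.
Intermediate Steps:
n(M) = 6 + sqrt(1 + M) (n(M) = sqrt(1 + M) + 6 = 6 + sqrt(1 + M))
J = -1/114 (J = 1/(-26 - 88) = 1/(-114) = -1/114 ≈ -0.0087719)
V(m) = 457/114 + sqrt(1 + m) (V(m) = -2 + ((6 + sqrt(1 + m)) - 1*(-1/114)) = -2 + ((6 + sqrt(1 + m)) + 1/114) = -2 + (685/114 + sqrt(1 + m)) = 457/114 + sqrt(1 + m))
(8469 - 1*(-7657)) - V(200) = (8469 - 1*(-7657)) - (457/114 + sqrt(1 + 200)) = (8469 + 7657) - (457/114 + sqrt(201)) = 16126 + (-457/114 - sqrt(201)) = 1837907/114 - sqrt(201)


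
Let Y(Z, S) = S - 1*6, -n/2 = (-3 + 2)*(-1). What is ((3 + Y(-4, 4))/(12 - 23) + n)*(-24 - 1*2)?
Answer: 598/11 ≈ 54.364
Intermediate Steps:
n = -2 (n = -2*(-3 + 2)*(-1) = -(-2)*(-1) = -2*1 = -2)
Y(Z, S) = -6 + S (Y(Z, S) = S - 6 = -6 + S)
((3 + Y(-4, 4))/(12 - 23) + n)*(-24 - 1*2) = ((3 + (-6 + 4))/(12 - 23) - 2)*(-24 - 1*2) = ((3 - 2)/(-11) - 2)*(-24 - 2) = (1*(-1/11) - 2)*(-26) = (-1/11 - 2)*(-26) = -23/11*(-26) = 598/11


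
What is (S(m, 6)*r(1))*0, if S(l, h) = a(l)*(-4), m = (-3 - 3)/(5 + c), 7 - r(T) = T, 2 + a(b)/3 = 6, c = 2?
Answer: 0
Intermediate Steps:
a(b) = 12 (a(b) = -6 + 3*6 = -6 + 18 = 12)
r(T) = 7 - T
m = -6/7 (m = (-3 - 3)/(5 + 2) = -6/7 ≈ -0.85714)
S(l, h) = -48 (S(l, h) = 12*(-4) = -48)
(S(m, 6)*r(1))*0 = -48*(7 - 1*1)*0 = -48*(7 - 1)*0 = -48*6*0 = -288*0 = 0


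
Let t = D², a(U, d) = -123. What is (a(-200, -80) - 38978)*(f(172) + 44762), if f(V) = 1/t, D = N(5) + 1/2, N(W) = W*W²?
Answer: -110266805001366/63001 ≈ -1.7502e+9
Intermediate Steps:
N(W) = W³
D = 251/2 (D = 5³ + 1/2 = 125 + ½ = 251/2 ≈ 125.50)
t = 63001/4 (t = (251/2)² = 63001/4 ≈ 15750.)
f(V) = 4/63001 (f(V) = 1/(63001/4) = 4/63001)
(a(-200, -80) - 38978)*(f(172) + 44762) = (-123 - 38978)*(4/63001 + 44762) = -39101*2820050766/63001 = -110266805001366/63001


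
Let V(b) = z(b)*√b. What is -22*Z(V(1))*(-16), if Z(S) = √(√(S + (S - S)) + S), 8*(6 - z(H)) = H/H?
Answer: 88*√(94 + 4*√94) ≈ 1014.0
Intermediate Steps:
z(H) = 47/8 (z(H) = 6 - H/(8*H) = 6 - ⅛*1 = 6 - ⅛ = 47/8)
V(b) = 47*√b/8
Z(S) = √(S + √S) (Z(S) = √(√(S + 0) + S) = √(√S + S) = √(S + √S))
-22*Z(V(1))*(-16) = -22*√(47*√1/8 + √(47*√1/8))*(-16) = -22*√((47/8)*1 + √((47/8)*1))*(-16) = -22*√(47/8 + √(47/8))*(-16) = -22*√(47/8 + √94/4)*(-16) = 352*√(47/8 + √94/4)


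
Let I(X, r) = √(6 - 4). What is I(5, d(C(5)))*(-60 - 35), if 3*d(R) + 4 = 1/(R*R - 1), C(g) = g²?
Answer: -95*√2 ≈ -134.35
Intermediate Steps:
d(R) = -4/3 + 1/(3*(-1 + R²)) (d(R) = -4/3 + 1/(3*(R*R - 1)) = -4/3 + 1/(3*(R² - 1)) = -4/3 + 1/(3*(-1 + R²)))
I(X, r) = √2
I(5, d(C(5)))*(-60 - 35) = √2*(-60 - 35) = √2*(-95) = -95*√2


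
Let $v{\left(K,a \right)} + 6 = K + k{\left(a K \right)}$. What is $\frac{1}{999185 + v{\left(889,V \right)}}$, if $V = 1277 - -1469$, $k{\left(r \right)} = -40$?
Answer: $\frac{1}{1000028} \approx 9.9997 \cdot 10^{-7}$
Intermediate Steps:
$V = 2746$ ($V = 1277 + 1469 = 2746$)
$v{\left(K,a \right)} = -46 + K$ ($v{\left(K,a \right)} = -6 + \left(K - 40\right) = -6 + \left(-40 + K\right) = -46 + K$)
$\frac{1}{999185 + v{\left(889,V \right)}} = \frac{1}{999185 + \left(-46 + 889\right)} = \frac{1}{999185 + 843} = \frac{1}{1000028}$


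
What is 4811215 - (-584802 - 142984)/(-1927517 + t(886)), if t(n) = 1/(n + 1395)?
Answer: 10576652538502737/2198333138 ≈ 4.8112e+6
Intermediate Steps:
t(n) = 1/(1395 + n)
4811215 - (-584802 - 142984)/(-1927517 + t(886)) = 4811215 - (-584802 - 142984)/(-1927517 + 1/(1395 + 886)) = 4811215 - (-727786)/(-1927517 + 1/2281) = 4811215 - (-727786)/(-4396666276/2281) = 4811215 - (-727786)*(-2281)/4396666276 = 4811215 - 1*830039933/2198333138 = 4811215 - 830039933/2198333138 = 10576652538502737/2198333138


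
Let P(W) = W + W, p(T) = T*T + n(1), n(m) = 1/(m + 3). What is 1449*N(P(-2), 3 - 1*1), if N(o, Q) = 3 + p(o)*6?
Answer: 291249/2 ≈ 1.4562e+5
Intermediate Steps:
n(m) = 1/(3 + m)
p(T) = ¼ + T² (p(T) = T*T + 1/(3 + 1) = T² + 1/4 = T² + ¼ = ¼ + T²)
P(W) = 2*W
N(o, Q) = 9/2 + 6*o² (N(o, Q) = 3 + (¼ + o²)*6 = 3 + (3/2 + 6*o²) = 9/2 + 6*o²)
1449*N(P(-2), 3 - 1*1) = 1449*(9/2 + 6*(2*(-2))²) = 1449*(9/2 + 6*(-4)²) = 1449*(9/2 + 6*16) = 1449*(9/2 + 96) = 1449*(201/2) = 291249/2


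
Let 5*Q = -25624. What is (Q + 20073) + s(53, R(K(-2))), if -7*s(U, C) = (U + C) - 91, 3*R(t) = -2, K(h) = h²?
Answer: 1570141/105 ≈ 14954.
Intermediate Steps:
Q = -25624/5 (Q = (⅕)*(-25624) = -25624/5 ≈ -5124.8)
R(t) = -⅔ (R(t) = (⅓)*(-2) = -⅔)
s(U, C) = 13 - C/7 - U/7 (s(U, C) = -((U + C) - 91)/7 = -((C + U) - 91)/7 = -(-91 + C + U)/7 = 13 - C/7 - U/7)
(Q + 20073) + s(53, R(K(-2))) = (-25624/5 + 20073) + (13 - ⅐*(-⅔) - ⅐*53) = 74741/5 + (13 + 2/21 - 53/7) = 74741/5 + 116/21 = 1570141/105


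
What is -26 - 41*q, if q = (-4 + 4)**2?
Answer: -26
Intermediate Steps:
q = 0 (q = 0**2 = 0)
-26 - 41*q = -26 - 41*0 = -26 + 0 = -26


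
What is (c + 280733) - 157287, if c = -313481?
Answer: -190035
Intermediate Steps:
(c + 280733) - 157287 = (-313481 + 280733) - 157287 = -32748 - 157287 = -190035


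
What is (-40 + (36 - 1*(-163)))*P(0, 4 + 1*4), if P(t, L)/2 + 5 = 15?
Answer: 3180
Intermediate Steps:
P(t, L) = 20 (P(t, L) = -10 + 2*15 = -10 + 30 = 20)
(-40 + (36 - 1*(-163)))*P(0, 4 + 1*4) = (-40 + (36 - 1*(-163)))*20 = (-40 + (36 + 163))*20 = (-40 + 199)*20 = 159*20 = 3180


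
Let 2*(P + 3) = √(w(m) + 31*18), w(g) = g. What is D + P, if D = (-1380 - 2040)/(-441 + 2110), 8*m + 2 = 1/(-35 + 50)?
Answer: -8427/1669 + √2007930/120 ≈ 6.7593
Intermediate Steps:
m = -29/120 (m = -¼ + 1/(8*(-35 + 50)) = -¼ + (⅛)/15 = -¼ + (⅛)*(1/15) = -¼ + 1/120 = -29/120 ≈ -0.24167)
D = -3420/1669 ≈ -2.0491
P = -3 + √2007930/120 (P = -3 + √(-29/120 + 31*18)/2 = -3 + √(-29/120 + 558)/2 = -3 + √(66931/120)/2 = -3 + (√2007930/60)/2 = -3 + √2007930/120 ≈ 8.8085)
D + P = -3420/1669 + (-3 + √2007930/120) = -8427/1669 + √2007930/120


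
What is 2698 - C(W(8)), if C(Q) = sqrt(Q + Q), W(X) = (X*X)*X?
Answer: 2666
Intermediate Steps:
W(X) = X**3 (W(X) = X**2*X = X**3)
C(Q) = sqrt(2)*sqrt(Q) (C(Q) = sqrt(2*Q) = sqrt(2)*sqrt(Q))
2698 - C(W(8)) = 2698 - sqrt(2)*sqrt(8**3) = 2698 - sqrt(2)*sqrt(512) = 2698 - sqrt(2)*16*sqrt(2) = 2698 - 1*32 = 2698 - 32 = 2666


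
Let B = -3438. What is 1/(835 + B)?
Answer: -1/2603 ≈ -0.00038417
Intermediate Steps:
1/(835 + B) = 1/(835 - 3438) = 1/(-2603) = -1/2603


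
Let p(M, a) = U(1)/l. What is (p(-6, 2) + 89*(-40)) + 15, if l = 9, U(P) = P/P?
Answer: -31904/9 ≈ -3544.9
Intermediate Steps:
U(P) = 1
p(M, a) = 1/9
(p(-6, 2) + 89*(-40)) + 15 = (1/9 + 89*(-40)) + 15 = (1/9 - 3560) + 15 = -32039/9 + 15 = -31904/9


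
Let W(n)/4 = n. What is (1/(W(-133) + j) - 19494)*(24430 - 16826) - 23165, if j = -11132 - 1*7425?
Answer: -2830050029753/19089 ≈ -1.4826e+8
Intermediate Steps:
W(n) = 4*n
j = -18557 (j = -11132 - 7425 = -18557)
(1/(W(-133) + j) - 19494)*(24430 - 16826) - 23165 = (1/(4*(-133) - 18557) - 19494)*(24430 - 16826) - 23165 = (1/(-532 - 18557) - 19494)*7604 - 23165 = (1/(-19089) - 19494)*7604 - 23165 = (-1/19089 - 19494)*7604 - 23165 = -372120967/19089*7604 - 23165 = -2829607833068/19089 - 23165 = -2830050029753/19089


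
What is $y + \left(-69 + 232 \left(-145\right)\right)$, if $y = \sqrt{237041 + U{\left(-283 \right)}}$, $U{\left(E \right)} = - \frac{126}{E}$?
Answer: $-33709 + \frac{\sqrt{18984412307}}{283} \approx -33222.0$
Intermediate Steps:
$y = \frac{\sqrt{18984412307}}{283}$ ($y = \sqrt{237041 - \frac{126}{-283}} = \sqrt{237041 - - \frac{126}{283}} = \sqrt{237041 + \frac{126}{283}} = \sqrt{\frac{67082729}{283}} = \frac{\sqrt{18984412307}}{283} \approx 486.87$)
$y + \left(-69 + 232 \left(-145\right)\right) = \frac{\sqrt{18984412307}}{283} + \left(-69 + 232 \left(-145\right)\right) = \frac{\sqrt{18984412307}}{283} - 33709 = -33709 + \frac{\sqrt{18984412307}}{283}$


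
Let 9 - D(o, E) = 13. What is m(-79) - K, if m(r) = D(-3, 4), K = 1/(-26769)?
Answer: -107075/26769 ≈ -4.0000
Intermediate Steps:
K = -1/26769 ≈ -3.7357e-5
D(o, E) = -4 (D(o, E) = 9 - 1*13 = 9 - 13 = -4)
m(r) = -4
m(-79) - K = -4 - 1*(-1/26769) = -4 + 1/26769 = -107075/26769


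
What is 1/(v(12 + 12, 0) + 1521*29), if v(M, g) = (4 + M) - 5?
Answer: 1/44132 ≈ 2.2659e-5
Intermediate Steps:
v(M, g) = -1 + M
1/(v(12 + 12, 0) + 1521*29) = 1/((-1 + (12 + 12)) + 1521*29) = 1/((-1 + 24) + 44109) = 1/(23 + 44109) = 1/44132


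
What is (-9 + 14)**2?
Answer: 25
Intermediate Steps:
(-9 + 14)**2 = 5**2 = 25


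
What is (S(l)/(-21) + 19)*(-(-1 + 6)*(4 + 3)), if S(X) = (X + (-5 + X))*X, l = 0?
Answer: -665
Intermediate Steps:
S(X) = X*(-5 + 2*X) (S(X) = (-5 + 2*X)*X = X*(-5 + 2*X))
(S(l)/(-21) + 19)*(-(-1 + 6)*(4 + 3)) = ((0*(-5 + 2*0))/(-21) + 19)*(-(-1 + 6)*(4 + 3)) = ((0*(-5 + 0))*(-1/21) + 19)*(-5*7) = ((0*(-5))*(-1/21) + 19)*(-1*35) = (0*(-1/21) + 19)*(-35) = (0 + 19)*(-35) = 19*(-35) = -665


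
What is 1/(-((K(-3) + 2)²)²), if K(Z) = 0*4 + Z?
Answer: -1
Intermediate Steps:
K(Z) = Z (K(Z) = 0 + Z = Z)
1/(-((K(-3) + 2)²)²) = 1/(-((-3 + 2)²)²) = 1/(-((-1)²)²) = 1/(-1*1²) = 1/(-1*1) = 1/(-1) = -1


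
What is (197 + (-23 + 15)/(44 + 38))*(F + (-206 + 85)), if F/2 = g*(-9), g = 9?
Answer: -2284659/41 ≈ -55723.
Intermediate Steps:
F = -162 (F = 2*(9*(-9)) = 2*(-81) = -162)
(197 + (-23 + 15)/(44 + 38))*(F + (-206 + 85)) = (197 + (-23 + 15)/(44 + 38))*(-162 + (-206 + 85)) = (197 - 8/82)*(-162 - 121) = (197 - 8*1/82)*(-283) = (197 - 4/41)*(-283) = (8073/41)*(-283) = -2284659/41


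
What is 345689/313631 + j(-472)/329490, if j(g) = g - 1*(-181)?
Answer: 37936600663/34446092730 ≈ 1.1013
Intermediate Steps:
j(g) = 181 + g (j(g) = g + 181 = 181 + g)
345689/313631 + j(-472)/329490 = 345689/313631 + (181 - 472)/329490 = 345689*(1/313631) - 291*1/329490 = 345689/313631 - 97/109830 = 37936600663/34446092730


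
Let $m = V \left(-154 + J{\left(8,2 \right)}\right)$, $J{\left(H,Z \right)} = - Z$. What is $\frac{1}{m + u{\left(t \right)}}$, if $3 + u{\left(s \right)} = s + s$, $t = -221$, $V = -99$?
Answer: $\frac{1}{14999} \approx 6.6671 \cdot 10^{-5}$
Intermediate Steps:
$u{\left(s \right)} = -3 + 2 s$ ($u{\left(s \right)} = -3 + \left(s + s\right) = -3 + 2 s$)
$m = 15444$ ($m = - 99 \left(-154 - 2\right) = \left(-99\right) \left(-156\right) = 15444$)
$\frac{1}{m + u{\left(t \right)}} = \frac{1}{15444 + \left(-3 + 2 \left(-221\right)\right)} = \frac{1}{15444 - 445} = \frac{1}{14999}$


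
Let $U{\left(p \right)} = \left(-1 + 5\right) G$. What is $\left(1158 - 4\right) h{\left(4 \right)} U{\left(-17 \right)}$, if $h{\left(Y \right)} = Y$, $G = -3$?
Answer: $-55392$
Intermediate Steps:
$U{\left(p \right)} = -12$ ($U{\left(p \right)} = \left(-1 + 5\right) \left(-3\right) = 4 \left(-3\right) = -12$)
$\left(1158 - 4\right) h{\left(4 \right)} U{\left(-17 \right)} = \left(1158 - 4\right) 4 \left(-12\right) = 1154 \left(-48\right) = -55392$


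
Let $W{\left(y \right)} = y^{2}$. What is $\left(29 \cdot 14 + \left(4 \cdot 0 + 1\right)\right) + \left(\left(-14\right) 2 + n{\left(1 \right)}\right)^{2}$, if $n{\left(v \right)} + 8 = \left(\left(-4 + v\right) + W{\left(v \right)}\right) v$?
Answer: $1851$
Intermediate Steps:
$n{\left(v \right)} = -8 + v \left(-4 + v + v^{2}\right)$ ($n{\left(v \right)} = -8 + \left(\left(-4 + v\right) + v^{2}\right) v = -8 + \left(-4 + v + v^{2}\right) v = -8 + v \left(-4 + v + v^{2}\right)$)
$\left(29 \cdot 14 + \left(4 \cdot 0 + 1\right)\right) + \left(\left(-14\right) 2 + n{\left(1 \right)}\right)^{2} = \left(29 \cdot 14 + \left(4 \cdot 0 + 1\right)\right) + \left(\left(-14\right) 2 + \left(-8 + 1^{2} + 1^{3} - 4\right)\right)^{2} = \left(406 + \left(0 + 1\right)\right) + \left(-28 + \left(-8 + 1 + 1 - 4\right)\right)^{2} = \left(406 + 1\right) + \left(-28 - 10\right)^{2} = 407 + \left(-38\right)^{2} = 407 + 1444 = 1851$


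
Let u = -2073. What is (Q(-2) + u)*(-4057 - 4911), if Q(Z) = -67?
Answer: 19191520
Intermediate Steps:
(Q(-2) + u)*(-4057 - 4911) = (-67 - 2073)*(-4057 - 4911) = -2140*(-8968) = 19191520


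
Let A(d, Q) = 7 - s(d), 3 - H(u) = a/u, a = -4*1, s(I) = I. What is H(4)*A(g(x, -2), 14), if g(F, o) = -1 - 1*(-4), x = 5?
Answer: 16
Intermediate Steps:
g(F, o) = 3 (g(F, o) = -1 + 4 = 3)
a = -4
H(u) = 3 + 4/u (H(u) = 3 - (-4)/u = 3 + 4/u)
A(d, Q) = 7 - d
H(4)*A(g(x, -2), 14) = (3 + 4/4)*(7 - 1*3) = (3 + 4*(1/4))*(7 - 3) = (3 + 1)*4 = 4*4 = 16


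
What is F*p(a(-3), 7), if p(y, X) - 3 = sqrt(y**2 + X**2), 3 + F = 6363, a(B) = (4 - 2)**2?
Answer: 19080 + 6360*sqrt(65) ≈ 70356.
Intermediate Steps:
a(B) = 4 (a(B) = 2**2 = 4)
F = 6360 (F = -3 + 6363 = 6360)
p(y, X) = 3 + sqrt(X**2 + y**2) (p(y, X) = 3 + sqrt(y**2 + X**2) = 3 + sqrt(X**2 + y**2))
F*p(a(-3), 7) = 6360*(3 + sqrt(7**2 + 4**2)) = 6360*(3 + sqrt(49 + 16)) = 6360*(3 + sqrt(65)) = 19080 + 6360*sqrt(65)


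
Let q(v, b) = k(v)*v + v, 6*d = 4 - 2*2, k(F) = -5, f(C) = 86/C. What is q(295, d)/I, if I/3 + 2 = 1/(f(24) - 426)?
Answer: 598142/3045 ≈ 196.43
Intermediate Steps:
d = 0 (d = (4 - 2*2)/6 = (4 - 4)/6 = (⅙)*0 = 0)
q(v, b) = -4*v (q(v, b) = -5*v + v = -4*v)
I = -30450/5069 (I = -6 + 3/(86/24 - 426) = -6 + 3/(86*(1/24) - 426) = -6 + 3/(43/12 - 426) = -6 + 3/(-5069/12) = -6 + 3*(-12/5069) = -6 - 36/5069 = -30450/5069 ≈ -6.0071)
q(295, d)/I = (-4*295)/(-30450/5069) = -1180*(-5069/30450) = 598142/3045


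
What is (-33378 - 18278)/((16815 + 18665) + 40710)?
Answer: -25828/38095 ≈ -0.67799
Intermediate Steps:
(-33378 - 18278)/((16815 + 18665) + 40710) = -51656/(35480 + 40710) = -51656/76190 = -51656*1/76190 = -25828/38095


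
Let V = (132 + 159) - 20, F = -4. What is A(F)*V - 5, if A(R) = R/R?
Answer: 266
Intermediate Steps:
V = 271 (V = 291 - 20 = 271)
A(R) = 1
A(F)*V - 5 = 1*271 - 5 = 271 - 5 = 266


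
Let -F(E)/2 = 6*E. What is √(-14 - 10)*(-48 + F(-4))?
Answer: 0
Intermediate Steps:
F(E) = -12*E
√(-14 - 10)*(-48 + F(-4)) = √(-14 - 10)*(-48 - 12*(-4)) = √(-24)*(-48 + 48) = (2*I*√6)*0 = 0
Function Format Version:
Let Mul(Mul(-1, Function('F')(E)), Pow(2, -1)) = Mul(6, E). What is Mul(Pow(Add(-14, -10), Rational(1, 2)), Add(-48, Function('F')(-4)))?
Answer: 0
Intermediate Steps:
Function('F')(E) = Mul(-12, E) (Function('F')(E) = Mul(-2, Mul(6, E)) = Mul(-12, E))
Mul(Pow(Add(-14, -10), Rational(1, 2)), Add(-48, Function('F')(-4))) = Mul(Pow(Add(-14, -10), Rational(1, 2)), Add(-48, Mul(-12, -4))) = Mul(Pow(-24, Rational(1, 2)), Add(-48, 48)) = Mul(Mul(2, I, Pow(6, Rational(1, 2))), 0) = 0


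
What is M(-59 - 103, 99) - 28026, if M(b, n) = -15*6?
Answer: -28116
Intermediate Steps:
M(b, n) = -90
M(-59 - 103, 99) - 28026 = -90 - 28026 = -28116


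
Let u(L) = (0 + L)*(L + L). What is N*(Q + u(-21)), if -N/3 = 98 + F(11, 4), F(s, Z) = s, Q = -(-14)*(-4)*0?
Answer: -288414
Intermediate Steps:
Q = 0 (Q = -7*8*0 = -56*0 = 0)
u(L) = 2*L² (u(L) = L*(2*L) = 2*L²)
N = -327 (N = -3*(98 + 11) = -3*109 = -327)
N*(Q + u(-21)) = -327*(0 + 2*(-21)²) = -327*(0 + 2*441) = -327*(0 + 882) = -327*882 = -288414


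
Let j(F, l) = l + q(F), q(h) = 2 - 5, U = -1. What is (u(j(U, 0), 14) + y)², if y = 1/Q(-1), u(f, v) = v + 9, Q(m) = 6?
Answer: 19321/36 ≈ 536.69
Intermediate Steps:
q(h) = -3
j(F, l) = -3 + l (j(F, l) = l - 3 = -3 + l)
u(f, v) = 9 + v
y = ⅙ (y = 1/6 = ⅙ ≈ 0.16667)
(u(j(U, 0), 14) + y)² = ((9 + 14) + ⅙)² = (23 + ⅙)² = (139/6)² = 19321/36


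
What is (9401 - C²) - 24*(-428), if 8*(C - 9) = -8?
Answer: 19609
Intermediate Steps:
C = 8 (C = 9 + (⅛)*(-8) = 9 - 1 = 8)
(9401 - C²) - 24*(-428) = (9401 - 1*8²) - 24*(-428) = (9401 - 1*64) + 10272 = (9401 - 64) + 10272 = 9337 + 10272 = 19609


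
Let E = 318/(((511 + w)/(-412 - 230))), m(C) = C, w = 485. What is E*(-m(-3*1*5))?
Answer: -255195/83 ≈ -3074.6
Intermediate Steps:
E = -17013/83 (E = 318/(((511 + 485)/(-412 - 230))) = 318/((996/(-642))) = 318/((996*(-1/642))) = 318/(-166/107) = 318*(-107/166) = -17013/83 ≈ -204.98)
E*(-m(-3*1*5)) = -(-17013)*-3*1*5/83 = -(-17013)*(-3*5)/83 = -(-17013)*(-15)/83 = -17013/83*15 = -255195/83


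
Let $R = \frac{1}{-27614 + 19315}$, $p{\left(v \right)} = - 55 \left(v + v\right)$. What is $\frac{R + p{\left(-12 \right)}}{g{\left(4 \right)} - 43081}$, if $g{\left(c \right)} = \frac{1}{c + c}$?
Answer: $- \frac{87637432}{2860225453} \approx -0.03064$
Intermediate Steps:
$p{\left(v \right)} = - 110 v$ ($p{\left(v \right)} = - 55 \cdot 2 v = - 110 v$)
$g{\left(c \right)} = \frac{1}{2 c}$
$R = - \frac{1}{8299}$ ($R = \frac{1}{-8299} = - \frac{1}{8299} \approx -0.0001205$)
$\frac{R + p{\left(-12 \right)}}{g{\left(4 \right)} - 43081} = \frac{- \frac{1}{8299} - -1320}{\frac{1}{2 \cdot 4} - 43081} = \frac{- \frac{1}{8299} + 1320}{\frac{1}{2} \cdot \frac{1}{4} - 43081} = \frac{10954679}{8299 \left(\frac{1}{8} - 43081\right)} = \frac{10954679}{8299 \left(- \frac{344647}{8}\right)} = \frac{10954679}{8299} \left(- \frac{8}{344647}\right) = - \frac{87637432}{2860225453}$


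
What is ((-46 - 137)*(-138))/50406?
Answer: 4209/8401 ≈ 0.50101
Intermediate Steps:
((-46 - 137)*(-138))/50406 = -183*(-138)*(1/50406) = 25254*(1/50406) = 4209/8401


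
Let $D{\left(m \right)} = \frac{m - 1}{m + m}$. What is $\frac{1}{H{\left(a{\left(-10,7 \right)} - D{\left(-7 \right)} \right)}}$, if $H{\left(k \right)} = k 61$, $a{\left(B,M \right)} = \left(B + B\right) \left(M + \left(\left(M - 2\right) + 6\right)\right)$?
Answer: $- \frac{7}{153964} \approx -4.5465 \cdot 10^{-5}$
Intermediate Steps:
$D{\left(m \right)} = \frac{-1 + m}{2 m}$
$a{\left(B,M \right)} = 2 B \left(4 + 2 M\right)$ ($a{\left(B,M \right)} = 2 B \left(M + \left(\left(-2 + M\right) + 6\right)\right) = 2 B \left(M + \left(4 + M\right)\right) = 2 B \left(4 + 2 M\right)$)
$H{\left(k \right)} = 61 k$
$\frac{1}{H{\left(a{\left(-10,7 \right)} - D{\left(-7 \right)} \right)}} = \frac{1}{61 \left(4 \left(-10\right) \left(2 + 7\right) - \frac{-1 - 7}{2 \left(-7\right)}\right)} = \frac{1}{61 \left(4 \left(-10\right) 9 - \frac{1}{2} \left(- \frac{1}{7}\right) \left(-8\right)\right)} = \frac{1}{61 \left(-360 - \frac{4}{7}\right)} = \frac{1}{61 \left(- \frac{2524}{7}\right)} = \frac{1}{- \frac{153964}{7}} = - \frac{7}{153964}$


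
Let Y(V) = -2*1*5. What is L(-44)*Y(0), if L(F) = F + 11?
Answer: 330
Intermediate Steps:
L(F) = 11 + F
Y(V) = -10 (Y(V) = -2*5 = -10)
L(-44)*Y(0) = (11 - 44)*(-10) = -33*(-10) = 330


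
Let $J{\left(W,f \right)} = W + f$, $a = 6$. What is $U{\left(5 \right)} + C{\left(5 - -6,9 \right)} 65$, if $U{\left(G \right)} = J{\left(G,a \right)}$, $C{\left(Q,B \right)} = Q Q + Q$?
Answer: $8591$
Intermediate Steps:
$C{\left(Q,B \right)} = Q + Q^{2}$ ($C{\left(Q,B \right)} = Q^{2} + Q = Q + Q^{2}$)
$U{\left(G \right)} = 6 + G$ ($U{\left(G \right)} = G + 6 = 6 + G$)
$U{\left(5 \right)} + C{\left(5 - -6,9 \right)} 65 = \left(6 + 5\right) + \left(5 - -6\right) \left(1 + \left(5 - -6\right)\right) 65 = 11 + \left(5 + 6\right) \left(1 + \left(5 + 6\right)\right) 65 = 11 + 11 \left(1 + 11\right) 65 = 11 + 11 \cdot 12 \cdot 65 = 11 + 132 \cdot 65 = 11 + 8580 = 8591$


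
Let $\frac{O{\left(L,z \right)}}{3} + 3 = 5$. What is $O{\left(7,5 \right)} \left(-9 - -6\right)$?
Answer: $-18$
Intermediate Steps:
$O{\left(L,z \right)} = 6$ ($O{\left(L,z \right)} = -9 + 3 \cdot 5 = -9 + 15 = 6$)
$O{\left(7,5 \right)} \left(-9 - -6\right) = 6 \left(-9 - -6\right) = 6 \left(-9 + 6\right) = 6 \left(-3\right) = -18$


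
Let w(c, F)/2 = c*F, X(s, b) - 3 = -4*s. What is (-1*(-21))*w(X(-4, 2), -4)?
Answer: -3192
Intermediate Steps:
X(s, b) = 3 - 4*s
w(c, F) = 2*F*c (w(c, F) = 2*(c*F) = 2*(F*c) = 2*F*c)
(-1*(-21))*w(X(-4, 2), -4) = (-1*(-21))*(2*(-4)*(3 - 4*(-4))) = 21*(2*(-4)*(3 + 16)) = 21*(2*(-4)*19) = 21*(-152) = -3192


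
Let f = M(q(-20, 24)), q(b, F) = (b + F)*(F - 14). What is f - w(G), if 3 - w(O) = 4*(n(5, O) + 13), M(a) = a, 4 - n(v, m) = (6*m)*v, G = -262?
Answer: 31545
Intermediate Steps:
q(b, F) = (-14 + F)*(F + b) (q(b, F) = (F + b)*(-14 + F) = (-14 + F)*(F + b))
n(v, m) = 4 - 6*m*v
w(O) = -65 + 120*O (w(O) = 3 - 4*((4 - 6*O*5) + 13) = 3 - 4*((4 - 30*O) + 13) = 3 - 4*(17 - 30*O) = 3 - (68 - 120*O) = 3 + (-68 + 120*O) = -65 + 120*O)
f = 40 (f = 24² - 14*24 - 14*(-20) + 24*(-20) = 576 - 336 + 280 - 480 = 40)
f - w(G) = 40 - (-65 + 120*(-262)) = 40 - (-65 - 31440) = 40 - 1*(-31505) = 40 + 31505 = 31545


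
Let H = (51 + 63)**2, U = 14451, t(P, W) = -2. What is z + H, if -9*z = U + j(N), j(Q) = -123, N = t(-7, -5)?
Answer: 11404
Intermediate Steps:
N = -2
z = -1592 (z = -(14451 - 123)/9 = -1/9*14328 = -1592)
H = 12996 (H = 114**2 = 12996)
z + H = -1592 + 12996 = 11404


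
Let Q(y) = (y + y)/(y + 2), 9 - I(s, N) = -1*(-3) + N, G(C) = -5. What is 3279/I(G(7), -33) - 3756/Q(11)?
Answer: -305359/143 ≈ -2135.4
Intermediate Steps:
I(s, N) = 6 - N (I(s, N) = 9 - (-1*(-3) + N) = 9 - (3 + N) = 9 + (-3 - N) = 6 - N)
Q(y) = 2*y/(2 + y) (Q(y) = (2*y)/(2 + y) = 2*y/(2 + y))
3279/I(G(7), -33) - 3756/Q(11) = 3279/(6 - 1*(-33)) - 3756/(2*11/(2 + 11)) = 3279/(6 + 33) - 3756/(2*11/13) = 3279/39 - 3756/(2*11*(1/13)) = 3279*(1/39) - 3756/22/13 = 1093/13 - 3756*13/22 = 1093/13 - 24414/11 = -305359/143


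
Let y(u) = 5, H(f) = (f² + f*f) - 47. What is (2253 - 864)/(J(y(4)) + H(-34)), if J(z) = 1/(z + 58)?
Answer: 87507/142696 ≈ 0.61324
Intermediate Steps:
H(f) = -47 + 2*f² (H(f) = (f² + f²) - 47 = 2*f² - 47 = -47 + 2*f²)
J(z) = 1/(58 + z)
(2253 - 864)/(J(y(4)) + H(-34)) = (2253 - 864)/(1/(58 + 5) + (-47 + 2*(-34)²)) = 1389/(1/63 + (-47 + 2*1156)) = 1389/(1/63 + (-47 + 2312)) = 1389/(1/63 + 2265) = 1389/(142696/63) = 1389*(63/142696) = 87507/142696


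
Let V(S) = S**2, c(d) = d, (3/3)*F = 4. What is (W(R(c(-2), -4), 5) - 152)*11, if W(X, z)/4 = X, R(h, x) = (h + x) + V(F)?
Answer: -1232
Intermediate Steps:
F = 4
R(h, x) = 16 + h + x (R(h, x) = (h + x) + 4**2 = (h + x) + 16 = 16 + h + x)
W(X, z) = 4*X
(W(R(c(-2), -4), 5) - 152)*11 = (4*(16 - 2 - 4) - 152)*11 = (4*10 - 152)*11 = (40 - 152)*11 = -112*11 = -1232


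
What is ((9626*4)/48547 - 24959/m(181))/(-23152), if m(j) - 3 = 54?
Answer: 1209489845/64065728208 ≈ 0.018879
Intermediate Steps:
m(j) = 57 (m(j) = 3 + 54 = 57)
((9626*4)/48547 - 24959/m(181))/(-23152) = ((9626*4)/48547 - 24959/57)/(-23152) = (38504*(1/48547) - 24959*1/57)*(-1/23152) = (38504/48547 - 24959/57)*(-1/23152) = -1209489845/2767179*(-1/23152) = 1209489845/64065728208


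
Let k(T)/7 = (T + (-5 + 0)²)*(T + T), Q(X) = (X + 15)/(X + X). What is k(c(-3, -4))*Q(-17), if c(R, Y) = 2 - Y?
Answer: 2604/17 ≈ 153.18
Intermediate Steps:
Q(X) = (15 + X)/(2*X) (Q(X) = (15 + X)/((2*X)) = (15 + X)*(1/(2*X)) = (15 + X)/(2*X))
k(T) = 14*T*(25 + T) (k(T) = 7*((T + (-5 + 0)²)*(T + T)) = 7*((T + (-5)²)*(2*T)) = 7*((T + 25)*(2*T)) = 7*((25 + T)*(2*T)) = 7*(2*T*(25 + T)) = 14*T*(25 + T))
k(c(-3, -4))*Q(-17) = (14*(2 - 1*(-4))*(25 + (2 - 1*(-4))))*((½)*(15 - 17)/(-17)) = (14*(2 + 4)*(25 + (2 + 4)))*((½)*(-1/17)*(-2)) = (14*6*(25 + 6))*(1/17) = (14*6*31)*(1/17) = 2604*(1/17) = 2604/17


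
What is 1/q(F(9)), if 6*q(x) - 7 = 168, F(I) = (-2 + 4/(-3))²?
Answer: 6/175 ≈ 0.034286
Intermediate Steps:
F(I) = 100/9 (F(I) = (-2 + 4*(-⅓))² = (-2 - 4/3)² = (-10/3)² = 100/9)
q(x) = 175/6 (q(x) = 7/6 + (⅙)*168 = 7/6 + 28 = 175/6)
1/q(F(9)) = 1/(175/6) = 6/175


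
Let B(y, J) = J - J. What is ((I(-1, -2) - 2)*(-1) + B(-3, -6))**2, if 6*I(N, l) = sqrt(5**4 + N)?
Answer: 64/3 - 8*sqrt(39)/3 ≈ 4.6800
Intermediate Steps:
I(N, l) = sqrt(625 + N)/6 (I(N, l) = sqrt(5**4 + N)/6 = sqrt(625 + N)/6)
B(y, J) = 0
((I(-1, -2) - 2)*(-1) + B(-3, -6))**2 = ((sqrt(625 - 1)/6 - 2)*(-1) + 0)**2 = ((sqrt(624)/6 - 2)*(-1) + 0)**2 = (((4*sqrt(39))/6 - 2)*(-1) + 0)**2 = ((2*sqrt(39)/3 - 2)*(-1) + 0)**2 = ((-2 + 2*sqrt(39)/3)*(-1) + 0)**2 = ((2 - 2*sqrt(39)/3) + 0)**2 = (2 - 2*sqrt(39)/3)**2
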